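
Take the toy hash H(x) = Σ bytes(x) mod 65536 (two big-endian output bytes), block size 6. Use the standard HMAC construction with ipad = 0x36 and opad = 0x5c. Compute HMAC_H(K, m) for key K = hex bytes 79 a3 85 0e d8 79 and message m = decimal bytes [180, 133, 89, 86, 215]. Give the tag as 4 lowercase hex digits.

Key hex bytes 79 a3 85 0e d8 79 is exactly B = 6 bytes: K' = 79 a3 85 0e d8 79.
K' ⊕ ipad = 4f 95 b3 38 ee 4f.  K' ⊕ opad = 25 ff d9 52 84 25.
Inner input = (K'⊕ipad) ∥ m = 4f 95 b3 38 ee 4f ∥ b4 85 59 56 d7.
Inner hash: sum = 79+149+179+56+238+79+180+133+89+86+215 = 1483 → 05 cb.
Outer input = (K'⊕opad) ∥ inner = 25 ff d9 52 84 25 ∥ 05 cb.
Outer hash (tag): sum = 37+255+217+82+132+37+5+203 = 968 → 03 c8.

03c8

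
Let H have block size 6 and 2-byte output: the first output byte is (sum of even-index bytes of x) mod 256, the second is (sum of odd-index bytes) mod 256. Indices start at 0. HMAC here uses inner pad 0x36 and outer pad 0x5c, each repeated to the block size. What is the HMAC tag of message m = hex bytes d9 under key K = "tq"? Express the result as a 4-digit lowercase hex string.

6798

Key "tq" = 74 71 is 2 bytes ≤ B = 6; zero-pad to 6 bytes: K' = 74 71 00 00 00 00.
K' ⊕ ipad = 42 47 36 36 36 36.  K' ⊕ opad = 28 2d 5c 5c 5c 5c.
Inner input = (K'⊕ipad) ∥ m = 42 47 36 36 36 36 ∥ d9.
Inner hash: even-index sum = 391 mod 256 = 135; odd-index sum = 179 mod 256 = 179 → 87 b3.
Outer input = (K'⊕opad) ∥ inner = 28 2d 5c 5c 5c 5c ∥ 87 b3.
Outer hash (tag): even-index sum = 359 mod 256 = 103; odd-index sum = 408 mod 256 = 152 → 67 98.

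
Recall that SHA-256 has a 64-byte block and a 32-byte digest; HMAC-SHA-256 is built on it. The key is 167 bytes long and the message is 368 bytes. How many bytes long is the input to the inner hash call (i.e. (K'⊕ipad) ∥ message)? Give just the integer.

432

Key is 167 > 64 bytes, so it is hashed to 32 bytes then zero-padded to 64: |K'| = 64.
Inner input = (K'⊕ipad) ∥ m → 64 + 368 = 432 bytes.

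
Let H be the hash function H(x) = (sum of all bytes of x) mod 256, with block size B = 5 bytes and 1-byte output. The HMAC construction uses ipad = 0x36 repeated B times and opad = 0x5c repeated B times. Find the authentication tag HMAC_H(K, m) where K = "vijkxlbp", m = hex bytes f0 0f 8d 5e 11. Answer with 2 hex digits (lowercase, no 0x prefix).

d5

Key "vijkxlbp" = 76 69 6a 6b 78 6c 62 70 is 8 bytes > B = 5, so hash it first: H(key) = 6a, then zero-pad to 5 bytes: K' = 6a 00 00 00 00.
K' ⊕ ipad = 5c 36 36 36 36.  K' ⊕ opad = 36 5c 5c 5c 5c.
Inner input = (K'⊕ipad) ∥ m = 5c 36 36 36 36 ∥ f0 0f 8d 5e 11.
Inner hash: sum = 92+54+54+54+54+240+15+141+94+17 = 815; mod 256 = 47 → 2f.
Outer input = (K'⊕opad) ∥ inner = 36 5c 5c 5c 5c ∥ 2f.
Outer hash (tag): sum = 54+92+92+92+92+47 = 469; mod 256 = 213 → d5.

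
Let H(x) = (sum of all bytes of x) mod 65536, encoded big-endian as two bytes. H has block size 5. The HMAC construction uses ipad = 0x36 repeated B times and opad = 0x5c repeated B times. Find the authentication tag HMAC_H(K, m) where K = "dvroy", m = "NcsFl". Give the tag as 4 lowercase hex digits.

Key "dvroy" = 64 76 72 6f 79 is exactly B = 5 bytes: K' = 64 76 72 6f 79.
K' ⊕ ipad = 52 40 44 59 4f.  K' ⊕ opad = 38 2a 2e 33 25.
Inner input = (K'⊕ipad) ∥ m = 52 40 44 59 4f ∥ 4e 63 73 46 6c.
Inner hash: sum = 82+64+68+89+79+78+99+115+70+108 = 852 → 03 54.
Outer input = (K'⊕opad) ∥ inner = 38 2a 2e 33 25 ∥ 03 54.
Outer hash (tag): sum = 56+42+46+51+37+3+84 = 319 → 01 3f.

013f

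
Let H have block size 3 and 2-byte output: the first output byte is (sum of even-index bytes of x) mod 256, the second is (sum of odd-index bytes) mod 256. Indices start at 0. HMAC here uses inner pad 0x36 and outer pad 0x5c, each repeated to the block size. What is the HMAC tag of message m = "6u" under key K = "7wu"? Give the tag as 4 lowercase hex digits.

Key "7wu" = 37 77 75 is exactly B = 3 bytes: K' = 37 77 75.
K' ⊕ ipad = 01 41 43.  K' ⊕ opad = 6b 2b 29.
Inner input = (K'⊕ipad) ∥ m = 01 41 43 ∥ 36 75.
Inner hash: even-index sum = 185 mod 256 = 185; odd-index sum = 119 mod 256 = 119 → b9 77.
Outer input = (K'⊕opad) ∥ inner = 6b 2b 29 ∥ b9 77.
Outer hash (tag): even-index sum = 267 mod 256 = 11; odd-index sum = 228 mod 256 = 228 → 0b e4.

0be4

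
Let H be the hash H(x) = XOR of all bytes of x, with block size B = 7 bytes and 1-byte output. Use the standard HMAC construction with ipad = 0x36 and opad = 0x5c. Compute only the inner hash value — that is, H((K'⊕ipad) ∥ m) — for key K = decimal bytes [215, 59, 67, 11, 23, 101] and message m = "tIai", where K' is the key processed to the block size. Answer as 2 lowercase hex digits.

Key decimal bytes [215, 59, 67, 11, 23, 101] = d7 3b 43 0b 17 65 is 6 bytes ≤ B = 7; zero-pad to 7 bytes: K' = d7 3b 43 0b 17 65 00.
K' ⊕ ipad = e1 0d 75 3d 21 53 36.
Inner input = e1 0d 75 3d 21 53 36 ∥ 74 49 61 69.
Inner hash: XOR e1⊕0d⊕75⊕3d⊕21⊕53⊕36⊕74⊕49⊕61⊕69 = d5.

d5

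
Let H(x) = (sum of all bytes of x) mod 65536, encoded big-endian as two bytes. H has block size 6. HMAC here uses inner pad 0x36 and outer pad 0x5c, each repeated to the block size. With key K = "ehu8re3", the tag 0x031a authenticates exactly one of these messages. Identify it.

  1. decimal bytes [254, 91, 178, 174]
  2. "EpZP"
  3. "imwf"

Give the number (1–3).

3

Key "ehu8re3" = 65 68 75 38 72 65 33 is 7 bytes > B = 6, so hash it first: H(key) = 02 84, then zero-pad to 6 bytes: K' = 02 84 00 00 00 00.
K' ⊕ ipad = 34 b2 36 36 36 36; K' ⊕ opad = 5e d8 5c 5c 5c 5c.
m1: inner = H(34 b2 36 36 36 36 fe 5b b2 ae) = 04 77; tag = H(5e d8 5c 5c 5c 5c 04 77) = 0321
m2: inner = H(34 b2 36 36 36 36 45 70 5a 50) = 03 1d; tag = H(5e d8 5c 5c 5c 5c 03 1d) = 02c6
m3: inner = H(34 b2 36 36 36 36 69 6d 77 66) = 03 71; tag = H(5e d8 5c 5c 5c 5c 03 71) = 031a ← matches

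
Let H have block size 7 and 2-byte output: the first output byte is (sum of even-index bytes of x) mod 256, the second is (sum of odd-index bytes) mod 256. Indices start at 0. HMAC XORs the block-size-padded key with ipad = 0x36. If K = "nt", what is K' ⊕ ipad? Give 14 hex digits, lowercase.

Key "nt" = 6e 74 is 2 bytes ≤ B = 7; zero-pad to 7 bytes: K' = 6e 74 00 00 00 00 00.
XOR each byte with 0x36: 6e⊕36=58, 74⊕36=42, 00⊕36=36, 00⊕36=36, 00⊕36=36, 00⊕36=36, 00⊕36=36.

58423636363636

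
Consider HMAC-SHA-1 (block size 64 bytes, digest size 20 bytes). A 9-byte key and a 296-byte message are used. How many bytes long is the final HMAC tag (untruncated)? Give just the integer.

The tag is one SHA-1 digest: 20 bytes.

20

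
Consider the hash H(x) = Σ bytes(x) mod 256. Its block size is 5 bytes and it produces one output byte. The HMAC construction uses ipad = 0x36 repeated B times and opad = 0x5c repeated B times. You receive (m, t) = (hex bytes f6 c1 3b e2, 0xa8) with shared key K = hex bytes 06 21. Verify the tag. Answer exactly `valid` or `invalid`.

valid

Key hex bytes 06 21 is 2 bytes ≤ B = 5; zero-pad to 5 bytes: K' = 06 21 00 00 00.
K' ⊕ ipad = 30 17 36 36 36; K' ⊕ opad = 5a 7d 5c 5c 5c.
Inner hash: sum = 48+23+54+54+54+246+193+59+226 = 957; mod 256 = 189 → bd.
Outer hash (recomputed tag): sum = 90+125+92+92+92+189 = 680; mod 256 = 168 → a8.
Recomputed tag = a8; claimed = a8 → match.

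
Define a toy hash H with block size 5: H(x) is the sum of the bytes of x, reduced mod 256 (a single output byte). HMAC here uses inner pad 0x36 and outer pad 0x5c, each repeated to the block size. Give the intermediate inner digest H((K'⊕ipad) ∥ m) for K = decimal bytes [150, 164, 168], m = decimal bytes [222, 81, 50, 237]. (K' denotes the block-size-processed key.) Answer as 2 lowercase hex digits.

Key decimal bytes [150, 164, 168] = 96 a4 a8 is 3 bytes ≤ B = 5; zero-pad to 5 bytes: K' = 96 a4 a8 00 00.
K' ⊕ ipad = a0 92 9e 36 36.
Inner input = a0 92 9e 36 36 ∥ de 51 32 ed.
Inner hash: sum = 160+146+158+54+54+222+81+50+237 = 1162; mod 256 = 138 → 8a.

8a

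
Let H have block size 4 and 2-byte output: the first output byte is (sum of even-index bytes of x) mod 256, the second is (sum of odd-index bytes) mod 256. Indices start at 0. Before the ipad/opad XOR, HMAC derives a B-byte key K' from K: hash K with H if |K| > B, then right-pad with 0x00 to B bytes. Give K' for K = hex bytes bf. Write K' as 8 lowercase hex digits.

Key hex bytes bf is 1 byte ≤ B = 4; zero-pad to 4 bytes: K' = bf 00 00 00.

bf000000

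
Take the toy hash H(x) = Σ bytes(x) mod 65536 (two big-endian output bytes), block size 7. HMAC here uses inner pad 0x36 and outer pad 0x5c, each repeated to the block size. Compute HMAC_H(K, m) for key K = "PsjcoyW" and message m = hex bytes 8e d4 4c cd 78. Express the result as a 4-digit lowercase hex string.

0170

Key "PsjcoyW" = 50 73 6a 63 6f 79 57 is exactly B = 7 bytes: K' = 50 73 6a 63 6f 79 57.
K' ⊕ ipad = 66 45 5c 55 59 4f 61.  K' ⊕ opad = 0c 2f 36 3f 33 25 0b.
Inner input = (K'⊕ipad) ∥ m = 66 45 5c 55 59 4f 61 ∥ 8e d4 4c cd 78.
Inner hash: sum = 102+69+92+85+89+79+97+142+212+76+205+120 = 1368 → 05 58.
Outer input = (K'⊕opad) ∥ inner = 0c 2f 36 3f 33 25 0b ∥ 05 58.
Outer hash (tag): sum = 12+47+54+63+51+37+11+5+88 = 368 → 01 70.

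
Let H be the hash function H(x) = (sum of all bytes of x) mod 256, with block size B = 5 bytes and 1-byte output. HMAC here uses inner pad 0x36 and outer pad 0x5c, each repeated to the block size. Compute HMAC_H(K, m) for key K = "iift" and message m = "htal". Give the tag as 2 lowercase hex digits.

Key "iift" = 69 69 66 74 is 4 bytes ≤ B = 5; zero-pad to 5 bytes: K' = 69 69 66 74 00.
K' ⊕ ipad = 5f 5f 50 42 36.  K' ⊕ opad = 35 35 3a 28 5c.
Inner input = (K'⊕ipad) ∥ m = 5f 5f 50 42 36 ∥ 68 74 61 6c.
Inner hash: sum = 95+95+80+66+54+104+116+97+108 = 815; mod 256 = 47 → 2f.
Outer input = (K'⊕opad) ∥ inner = 35 35 3a 28 5c ∥ 2f.
Outer hash (tag): sum = 53+53+58+40+92+47 = 343; mod 256 = 87 → 57.

57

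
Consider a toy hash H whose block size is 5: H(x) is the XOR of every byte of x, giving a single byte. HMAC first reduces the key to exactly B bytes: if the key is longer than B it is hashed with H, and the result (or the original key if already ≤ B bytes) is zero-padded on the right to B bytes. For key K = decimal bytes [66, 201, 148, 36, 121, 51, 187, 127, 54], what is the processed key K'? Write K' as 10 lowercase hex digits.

8300000000

|K| = 9 > B = 5, so first hash the key.
H(K): XOR 42⊕c9⊕94⊕24⊕79⊕33⊕bb⊕7f⊕36 = 83.
Zero-pad H(K) = 83 to 5 bytes: K' = 83 00 00 00 00.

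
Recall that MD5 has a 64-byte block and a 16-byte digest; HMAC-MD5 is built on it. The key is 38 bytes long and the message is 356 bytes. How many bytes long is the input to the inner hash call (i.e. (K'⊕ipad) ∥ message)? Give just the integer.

420

Key is 38 ≤ 64 bytes, zero-padded: |K'| = 64.
Inner input = (K'⊕ipad) ∥ m → 64 + 356 = 420 bytes.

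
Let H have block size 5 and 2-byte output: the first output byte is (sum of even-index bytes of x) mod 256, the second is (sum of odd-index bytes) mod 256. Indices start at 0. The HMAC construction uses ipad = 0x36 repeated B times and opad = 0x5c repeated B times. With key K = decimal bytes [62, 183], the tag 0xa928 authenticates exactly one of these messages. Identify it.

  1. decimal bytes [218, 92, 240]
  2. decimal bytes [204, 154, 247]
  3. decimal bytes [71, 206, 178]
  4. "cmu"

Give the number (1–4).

4

Key decimal bytes [62, 183] = 3e b7 is 2 bytes ≤ B = 5; zero-pad to 5 bytes: K' = 3e b7 00 00 00.
K' ⊕ ipad = 08 81 36 36 36; K' ⊕ opad = 62 eb 5c 5c 5c.
m1: inner = H(08 81 36 36 36 da 5c f0) = d0 81; tag = H(62 eb 5c 5c 5c d0 81) = 9b17
m2: inner = H(08 81 36 36 36 cc 9a f7) = 0e 7a; tag = H(62 eb 5c 5c 5c 0e 7a) = 9455
m3: inner = H(08 81 36 36 36 47 ce b2) = 42 b0; tag = H(62 eb 5c 5c 5c 42 b0) = ca89
m4: inner = H(08 81 36 36 36 63 6d 75) = e1 8f; tag = H(62 eb 5c 5c 5c e1 8f) = a928 ← matches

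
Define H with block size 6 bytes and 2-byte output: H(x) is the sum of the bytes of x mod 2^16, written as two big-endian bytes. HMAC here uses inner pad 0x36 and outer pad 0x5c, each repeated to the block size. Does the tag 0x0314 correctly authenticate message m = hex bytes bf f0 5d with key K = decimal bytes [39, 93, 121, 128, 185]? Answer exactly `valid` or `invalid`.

valid

Key decimal bytes [39, 93, 121, 128, 185] = 27 5d 79 80 b9 is 5 bytes ≤ B = 6; zero-pad to 6 bytes: K' = 27 5d 79 80 b9 00.
K' ⊕ ipad = 11 6b 4f b6 8f 36; K' ⊕ opad = 7b 01 25 dc e5 5c.
Inner hash: sum = 17+107+79+182+143+54+191+240+93 = 1106 → 04 52.
Outer hash (recomputed tag): sum = 123+1+37+220+229+92+4+82 = 788 → 03 14.
Recomputed tag = 0314; claimed = 0314 → match.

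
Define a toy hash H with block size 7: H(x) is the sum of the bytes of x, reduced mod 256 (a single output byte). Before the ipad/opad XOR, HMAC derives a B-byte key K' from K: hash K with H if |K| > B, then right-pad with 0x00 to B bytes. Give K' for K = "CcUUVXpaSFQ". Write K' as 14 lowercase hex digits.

b9000000000000

|K| = 11 > B = 7, so first hash the key.
H(K): sum = 67+99+85+85+86+88+112+97+83+70+81 = 953; mod 256 = 185 → b9.
Zero-pad H(K) = b9 to 7 bytes: K' = b9 00 00 00 00 00 00.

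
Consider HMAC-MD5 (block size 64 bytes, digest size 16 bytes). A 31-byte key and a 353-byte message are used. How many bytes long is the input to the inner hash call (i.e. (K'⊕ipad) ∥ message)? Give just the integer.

Key is 31 ≤ 64 bytes, zero-padded: |K'| = 64.
Inner input = (K'⊕ipad) ∥ m → 64 + 353 = 417 bytes.

417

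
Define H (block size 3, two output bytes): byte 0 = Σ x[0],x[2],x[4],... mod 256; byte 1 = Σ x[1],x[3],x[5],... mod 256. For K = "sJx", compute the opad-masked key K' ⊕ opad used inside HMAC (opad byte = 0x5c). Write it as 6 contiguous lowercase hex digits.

2f1624

Key "sJx" = 73 4a 78 is exactly B = 3 bytes: K' = 73 4a 78.
XOR each byte with 0x5c: 73⊕5c=2f, 4a⊕5c=16, 78⊕5c=24.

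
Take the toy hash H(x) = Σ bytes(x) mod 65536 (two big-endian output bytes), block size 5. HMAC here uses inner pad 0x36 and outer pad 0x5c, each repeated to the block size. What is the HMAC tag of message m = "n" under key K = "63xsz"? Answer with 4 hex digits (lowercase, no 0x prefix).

Key "63xsz" = 36 33 78 73 7a is exactly B = 5 bytes: K' = 36 33 78 73 7a.
K' ⊕ ipad = 00 05 4e 45 4c.  K' ⊕ opad = 6a 6f 24 2f 26.
Inner input = (K'⊕ipad) ∥ m = 00 05 4e 45 4c ∥ 6e.
Inner hash: sum = 0+5+78+69+76+110 = 338 → 01 52.
Outer input = (K'⊕opad) ∥ inner = 6a 6f 24 2f 26 ∥ 01 52.
Outer hash (tag): sum = 106+111+36+47+38+1+82 = 421 → 01 a5.

01a5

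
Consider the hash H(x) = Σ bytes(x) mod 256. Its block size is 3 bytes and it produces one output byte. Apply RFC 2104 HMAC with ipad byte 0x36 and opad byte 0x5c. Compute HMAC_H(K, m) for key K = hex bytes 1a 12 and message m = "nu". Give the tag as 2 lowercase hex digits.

Key hex bytes 1a 12 is 2 bytes ≤ B = 3; zero-pad to 3 bytes: K' = 1a 12 00.
K' ⊕ ipad = 2c 24 36.  K' ⊕ opad = 46 4e 5c.
Inner input = (K'⊕ipad) ∥ m = 2c 24 36 ∥ 6e 75.
Inner hash: sum = 44+36+54+110+117 = 361; mod 256 = 105 → 69.
Outer input = (K'⊕opad) ∥ inner = 46 4e 5c ∥ 69.
Outer hash (tag): sum = 70+78+92+105 = 345; mod 256 = 89 → 59.

59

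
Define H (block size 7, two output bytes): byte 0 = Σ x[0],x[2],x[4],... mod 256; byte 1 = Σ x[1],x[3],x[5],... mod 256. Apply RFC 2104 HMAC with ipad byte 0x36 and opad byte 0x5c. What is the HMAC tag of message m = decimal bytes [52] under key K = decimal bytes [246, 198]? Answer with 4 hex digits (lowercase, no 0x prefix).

4eb4

Key decimal bytes [246, 198] = f6 c6 is 2 bytes ≤ B = 7; zero-pad to 7 bytes: K' = f6 c6 00 00 00 00 00.
K' ⊕ ipad = c0 f0 36 36 36 36 36.  K' ⊕ opad = aa 9a 5c 5c 5c 5c 5c.
Inner input = (K'⊕ipad) ∥ m = c0 f0 36 36 36 36 36 ∥ 34.
Inner hash: even-index sum = 354 mod 256 = 98; odd-index sum = 400 mod 256 = 144 → 62 90.
Outer input = (K'⊕opad) ∥ inner = aa 9a 5c 5c 5c 5c 5c ∥ 62 90.
Outer hash (tag): even-index sum = 590 mod 256 = 78; odd-index sum = 436 mod 256 = 180 → 4e b4.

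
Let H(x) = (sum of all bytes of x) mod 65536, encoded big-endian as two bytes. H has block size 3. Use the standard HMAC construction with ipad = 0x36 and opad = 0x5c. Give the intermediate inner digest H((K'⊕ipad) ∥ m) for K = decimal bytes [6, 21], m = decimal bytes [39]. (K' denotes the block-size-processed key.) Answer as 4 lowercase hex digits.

Key decimal bytes [6, 21] = 06 15 is 2 bytes ≤ B = 3; zero-pad to 3 bytes: K' = 06 15 00.
K' ⊕ ipad = 30 23 36.
Inner input = 30 23 36 ∥ 27.
Inner hash: sum = 48+35+54+39 = 176 → 00 b0.

00b0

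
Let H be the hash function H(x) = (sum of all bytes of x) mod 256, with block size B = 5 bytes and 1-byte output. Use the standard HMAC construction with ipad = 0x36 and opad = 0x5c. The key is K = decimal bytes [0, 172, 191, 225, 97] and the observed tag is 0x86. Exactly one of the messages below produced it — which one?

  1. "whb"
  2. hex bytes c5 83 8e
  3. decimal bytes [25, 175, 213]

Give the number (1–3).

Key decimal bytes [0, 172, 191, 225, 97] = 00 ac bf e1 61 is exactly B = 5 bytes: K' = 00 ac bf e1 61.
K' ⊕ ipad = 36 9a 89 d7 57; K' ⊕ opad = 5c f0 e3 bd 3d.
m1: inner = H(36 9a 89 d7 57 77 68 62) = c8; tag = H(5c f0 e3 bd 3d c8) = f1
m2: inner = H(36 9a 89 d7 57 c5 83 8e) = 5d; tag = H(5c f0 e3 bd 3d 5d) = 86 ← matches
m3: inner = H(36 9a 89 d7 57 19 af d5) = 24; tag = H(5c f0 e3 bd 3d 24) = 4d

2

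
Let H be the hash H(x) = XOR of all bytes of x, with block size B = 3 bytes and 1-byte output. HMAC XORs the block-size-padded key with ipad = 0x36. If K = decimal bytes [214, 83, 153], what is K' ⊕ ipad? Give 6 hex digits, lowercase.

Key decimal bytes [214, 83, 153] = d6 53 99 is exactly B = 3 bytes: K' = d6 53 99.
XOR each byte with 0x36: d6⊕36=e0, 53⊕36=65, 99⊕36=af.

e065af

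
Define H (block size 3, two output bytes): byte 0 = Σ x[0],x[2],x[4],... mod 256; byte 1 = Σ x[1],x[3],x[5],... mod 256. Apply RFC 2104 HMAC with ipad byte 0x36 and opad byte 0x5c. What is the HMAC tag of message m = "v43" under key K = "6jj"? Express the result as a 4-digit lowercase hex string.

Key "6jj" = 36 6a 6a is exactly B = 3 bytes: K' = 36 6a 6a.
K' ⊕ ipad = 00 5c 5c.  K' ⊕ opad = 6a 36 36.
Inner input = (K'⊕ipad) ∥ m = 00 5c 5c ∥ 76 34 33.
Inner hash: even-index sum = 144 mod 256 = 144; odd-index sum = 261 mod 256 = 5 → 90 05.
Outer input = (K'⊕opad) ∥ inner = 6a 36 36 ∥ 90 05.
Outer hash (tag): even-index sum = 165 mod 256 = 165; odd-index sum = 198 mod 256 = 198 → a5 c6.

a5c6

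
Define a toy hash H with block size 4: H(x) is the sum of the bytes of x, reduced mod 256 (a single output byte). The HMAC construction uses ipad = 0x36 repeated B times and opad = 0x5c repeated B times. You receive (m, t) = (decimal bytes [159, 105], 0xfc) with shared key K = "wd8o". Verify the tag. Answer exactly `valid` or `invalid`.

valid

Key "wd8o" = 77 64 38 6f is exactly B = 4 bytes: K' = 77 64 38 6f.
K' ⊕ ipad = 41 52 0e 59; K' ⊕ opad = 2b 38 64 33.
Inner hash: sum = 65+82+14+89+159+105 = 514; mod 256 = 2 → 02.
Outer hash (recomputed tag): sum = 43+56+100+51+2 = 252 → fc.
Recomputed tag = fc; claimed = fc → match.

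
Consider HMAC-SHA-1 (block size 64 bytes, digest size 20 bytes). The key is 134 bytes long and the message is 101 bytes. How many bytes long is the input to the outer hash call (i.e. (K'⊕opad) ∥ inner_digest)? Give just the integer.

Key is 134 > 64 bytes, so it is hashed to 20 bytes then zero-padded to 64: |K'| = 64.
Outer input = (K'⊕opad) ∥ H(inner) → 64 + 20 = 84 bytes.

84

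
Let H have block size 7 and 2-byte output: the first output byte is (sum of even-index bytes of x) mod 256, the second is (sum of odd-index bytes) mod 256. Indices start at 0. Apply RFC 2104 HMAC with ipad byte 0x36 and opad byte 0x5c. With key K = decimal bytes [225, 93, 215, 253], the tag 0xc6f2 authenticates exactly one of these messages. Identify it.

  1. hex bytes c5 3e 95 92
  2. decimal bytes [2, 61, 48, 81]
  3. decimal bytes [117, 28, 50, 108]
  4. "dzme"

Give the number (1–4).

Key decimal bytes [225, 93, 215, 253] = e1 5d d7 fd is 4 bytes ≤ B = 7; zero-pad to 7 bytes: K' = e1 5d d7 fd 00 00 00.
K' ⊕ ipad = d7 6b e1 cb 36 36 36; K' ⊕ opad = bd 01 8b a1 5c 5c 5c.
m1: inner = H(d7 6b e1 cb 36 36 36 c5 3e 95 92) = f4 c6; tag = H(bd 01 8b a1 5c 5c 5c f4 c6) = c6f2 ← matches
m2: inner = H(d7 6b e1 cb 36 36 36 02 3d 30 51) = b2 9e; tag = H(bd 01 8b a1 5c 5c 5c b2 9e) = 9eb0
m3: inner = H(d7 6b e1 cb 36 36 36 75 1c 32 6c) = ac 13; tag = H(bd 01 8b a1 5c 5c 5c ac 13) = 13aa
m4: inner = H(d7 6b e1 cb 36 36 36 64 7a 6d 65) = 03 3d; tag = H(bd 01 8b a1 5c 5c 5c 03 3d) = 3d01

1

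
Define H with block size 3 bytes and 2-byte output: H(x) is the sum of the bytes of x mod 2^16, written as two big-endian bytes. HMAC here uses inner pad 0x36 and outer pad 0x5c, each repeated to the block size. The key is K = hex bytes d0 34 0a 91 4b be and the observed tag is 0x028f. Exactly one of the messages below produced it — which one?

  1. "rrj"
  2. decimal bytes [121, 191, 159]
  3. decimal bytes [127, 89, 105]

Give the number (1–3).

Key hex bytes d0 34 0a 91 4b be is 6 bytes > B = 3, so hash it first: H(key) = 02 a8, then zero-pad to 3 bytes: K' = 02 a8 00.
K' ⊕ ipad = 34 9e 36; K' ⊕ opad = 5e f4 5c.
m1: inner = H(34 9e 36 72 72 6a) = 02 56; tag = H(5e f4 5c 02 56) = 0206
m2: inner = H(34 9e 36 79 bf 9f) = 02 df; tag = H(5e f4 5c 02 df) = 028f ← matches
m3: inner = H(34 9e 36 7f 59 69) = 02 49; tag = H(5e f4 5c 02 49) = 01f9

2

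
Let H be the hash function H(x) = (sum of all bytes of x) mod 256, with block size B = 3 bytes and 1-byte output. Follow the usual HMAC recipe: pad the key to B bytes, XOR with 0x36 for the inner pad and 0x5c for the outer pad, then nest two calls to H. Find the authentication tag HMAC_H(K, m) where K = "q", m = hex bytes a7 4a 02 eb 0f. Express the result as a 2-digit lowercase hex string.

Key "q" = 71 is 1 byte ≤ B = 3; zero-pad to 3 bytes: K' = 71 00 00.
K' ⊕ ipad = 47 36 36.  K' ⊕ opad = 2d 5c 5c.
Inner input = (K'⊕ipad) ∥ m = 47 36 36 ∥ a7 4a 02 eb 0f.
Inner hash: sum = 71+54+54+167+74+2+235+15 = 672; mod 256 = 160 → a0.
Outer input = (K'⊕opad) ∥ inner = 2d 5c 5c ∥ a0.
Outer hash (tag): sum = 45+92+92+160 = 389; mod 256 = 133 → 85.

85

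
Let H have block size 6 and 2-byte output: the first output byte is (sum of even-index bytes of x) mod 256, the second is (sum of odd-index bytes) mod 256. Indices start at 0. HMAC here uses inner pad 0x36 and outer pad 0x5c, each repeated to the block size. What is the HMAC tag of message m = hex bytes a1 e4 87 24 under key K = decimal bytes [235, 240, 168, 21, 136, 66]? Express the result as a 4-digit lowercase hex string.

e078

Key decimal bytes [235, 240, 168, 21, 136, 66] = eb f0 a8 15 88 42 is exactly B = 6 bytes: K' = eb f0 a8 15 88 42.
K' ⊕ ipad = dd c6 9e 23 be 74.  K' ⊕ opad = b7 ac f4 49 d4 1e.
Inner input = (K'⊕ipad) ∥ m = dd c6 9e 23 be 74 ∥ a1 e4 87 24.
Inner hash: even-index sum = 865 mod 256 = 97; odd-index sum = 613 mod 256 = 101 → 61 65.
Outer input = (K'⊕opad) ∥ inner = b7 ac f4 49 d4 1e ∥ 61 65.
Outer hash (tag): even-index sum = 736 mod 256 = 224; odd-index sum = 376 mod 256 = 120 → e0 78.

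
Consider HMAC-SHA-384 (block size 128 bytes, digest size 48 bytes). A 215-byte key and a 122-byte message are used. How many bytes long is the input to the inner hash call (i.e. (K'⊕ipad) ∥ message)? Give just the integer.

250

Key is 215 > 128 bytes, so it is hashed to 48 bytes then zero-padded to 128: |K'| = 128.
Inner input = (K'⊕ipad) ∥ m → 128 + 122 = 250 bytes.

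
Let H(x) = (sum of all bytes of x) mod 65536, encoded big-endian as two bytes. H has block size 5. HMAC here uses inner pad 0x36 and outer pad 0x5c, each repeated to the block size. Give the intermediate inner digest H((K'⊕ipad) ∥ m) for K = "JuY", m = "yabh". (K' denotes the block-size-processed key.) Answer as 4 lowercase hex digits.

Key "JuY" = 4a 75 59 is 3 bytes ≤ B = 5; zero-pad to 5 bytes: K' = 4a 75 59 00 00.
K' ⊕ ipad = 7c 43 6f 36 36.
Inner input = 7c 43 6f 36 36 ∥ 79 61 62 68.
Inner hash: sum = 124+67+111+54+54+121+97+98+104 = 830 → 03 3e.

033e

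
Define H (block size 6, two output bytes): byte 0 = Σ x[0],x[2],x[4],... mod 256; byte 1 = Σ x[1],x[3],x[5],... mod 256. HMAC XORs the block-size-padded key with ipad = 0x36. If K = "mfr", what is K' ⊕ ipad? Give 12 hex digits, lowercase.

Key "mfr" = 6d 66 72 is 3 bytes ≤ B = 6; zero-pad to 6 bytes: K' = 6d 66 72 00 00 00.
XOR each byte with 0x36: 6d⊕36=5b, 66⊕36=50, 72⊕36=44, 00⊕36=36, 00⊕36=36, 00⊕36=36.

5b5044363636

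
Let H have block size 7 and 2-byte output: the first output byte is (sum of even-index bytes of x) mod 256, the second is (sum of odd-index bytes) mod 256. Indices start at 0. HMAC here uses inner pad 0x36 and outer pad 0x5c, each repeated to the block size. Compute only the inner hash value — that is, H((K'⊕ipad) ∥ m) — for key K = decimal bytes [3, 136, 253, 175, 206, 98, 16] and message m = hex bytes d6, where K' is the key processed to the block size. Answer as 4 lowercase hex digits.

Key decimal bytes [3, 136, 253, 175, 206, 98, 16] = 03 88 fd af ce 62 10 is exactly B = 7 bytes: K' = 03 88 fd af ce 62 10.
K' ⊕ ipad = 35 be cb 99 f8 54 26.
Inner input = 35 be cb 99 f8 54 26 ∥ d6.
Inner hash: even-index sum = 542 mod 256 = 30; odd-index sum = 641 mod 256 = 129 → 1e 81.

1e81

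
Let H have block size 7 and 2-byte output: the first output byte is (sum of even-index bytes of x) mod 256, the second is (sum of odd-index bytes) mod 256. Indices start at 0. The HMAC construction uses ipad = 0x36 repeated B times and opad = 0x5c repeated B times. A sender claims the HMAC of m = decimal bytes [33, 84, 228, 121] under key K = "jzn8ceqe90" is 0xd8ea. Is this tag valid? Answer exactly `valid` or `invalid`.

valid

Key "jzn8ceqe90" = 6a 7a 6e 38 63 65 71 65 39 30 is 10 bytes > B = 7, so hash it first: H(key) = e5 ac, then zero-pad to 7 bytes: K' = e5 ac 00 00 00 00 00.
K' ⊕ ipad = d3 9a 36 36 36 36 36; K' ⊕ opad = b9 f0 5c 5c 5c 5c 5c.
Inner hash: even-index sum = 578 mod 256 = 66; odd-index sum = 523 mod 256 = 11 → 42 0b.
Outer hash (recomputed tag): even-index sum = 472 mod 256 = 216; odd-index sum = 490 mod 256 = 234 → d8 ea.
Recomputed tag = d8ea; claimed = d8ea → match.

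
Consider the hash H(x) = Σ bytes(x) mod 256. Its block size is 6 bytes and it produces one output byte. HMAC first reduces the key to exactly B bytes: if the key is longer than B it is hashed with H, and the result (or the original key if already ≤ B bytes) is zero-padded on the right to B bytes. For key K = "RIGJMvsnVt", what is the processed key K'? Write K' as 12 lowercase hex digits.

9a0000000000

|K| = 10 > B = 6, so first hash the key.
H(K): sum = 82+73+71+74+77+118+115+110+86+116 = 922; mod 256 = 154 → 9a.
Zero-pad H(K) = 9a to 6 bytes: K' = 9a 00 00 00 00 00.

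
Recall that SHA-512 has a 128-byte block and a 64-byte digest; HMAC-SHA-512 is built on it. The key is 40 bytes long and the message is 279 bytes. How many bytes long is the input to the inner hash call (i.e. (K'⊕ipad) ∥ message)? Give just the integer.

Key is 40 ≤ 128 bytes, zero-padded: |K'| = 128.
Inner input = (K'⊕ipad) ∥ m → 128 + 279 = 407 bytes.

407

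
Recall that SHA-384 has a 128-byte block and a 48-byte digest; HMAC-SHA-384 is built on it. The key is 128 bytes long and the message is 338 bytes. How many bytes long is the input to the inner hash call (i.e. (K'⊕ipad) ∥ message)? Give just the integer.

466

Key is 128 ≤ 128 bytes, zero-padded: |K'| = 128.
Inner input = (K'⊕ipad) ∥ m → 128 + 338 = 466 bytes.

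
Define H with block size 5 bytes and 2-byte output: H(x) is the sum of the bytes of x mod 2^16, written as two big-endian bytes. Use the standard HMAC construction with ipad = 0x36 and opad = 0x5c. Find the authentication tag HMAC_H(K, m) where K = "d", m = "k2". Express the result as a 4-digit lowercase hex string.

0270

Key "d" = 64 is 1 byte ≤ B = 5; zero-pad to 5 bytes: K' = 64 00 00 00 00.
K' ⊕ ipad = 52 36 36 36 36.  K' ⊕ opad = 38 5c 5c 5c 5c.
Inner input = (K'⊕ipad) ∥ m = 52 36 36 36 36 ∥ 6b 32.
Inner hash: sum = 82+54+54+54+54+107+50 = 455 → 01 c7.
Outer input = (K'⊕opad) ∥ inner = 38 5c 5c 5c 5c ∥ 01 c7.
Outer hash (tag): sum = 56+92+92+92+92+1+199 = 624 → 02 70.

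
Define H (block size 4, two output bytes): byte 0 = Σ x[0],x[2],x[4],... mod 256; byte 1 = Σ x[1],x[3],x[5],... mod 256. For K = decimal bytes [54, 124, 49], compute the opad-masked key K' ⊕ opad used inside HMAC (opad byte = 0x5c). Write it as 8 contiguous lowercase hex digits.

Key decimal bytes [54, 124, 49] = 36 7c 31 is 3 bytes ≤ B = 4; zero-pad to 4 bytes: K' = 36 7c 31 00.
XOR each byte with 0x5c: 36⊕5c=6a, 7c⊕5c=20, 31⊕5c=6d, 00⊕5c=5c.

6a206d5c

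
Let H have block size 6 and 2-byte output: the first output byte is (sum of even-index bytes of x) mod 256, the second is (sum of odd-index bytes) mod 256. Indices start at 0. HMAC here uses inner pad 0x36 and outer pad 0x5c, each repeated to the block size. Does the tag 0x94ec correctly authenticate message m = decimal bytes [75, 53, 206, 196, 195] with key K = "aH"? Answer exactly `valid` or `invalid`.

invalid

Key "aH" = 61 48 is 2 bytes ≤ B = 6; zero-pad to 6 bytes: K' = 61 48 00 00 00 00.
K' ⊕ ipad = 57 7e 36 36 36 36; K' ⊕ opad = 3d 14 5c 5c 5c 5c.
Inner hash: even-index sum = 671 mod 256 = 159; odd-index sum = 483 mod 256 = 227 → 9f e3.
Outer hash (recomputed tag): even-index sum = 404 mod 256 = 148; odd-index sum = 431 mod 256 = 175 → 94 af.
Recomputed tag = 94af; claimed = 94ec → mismatch.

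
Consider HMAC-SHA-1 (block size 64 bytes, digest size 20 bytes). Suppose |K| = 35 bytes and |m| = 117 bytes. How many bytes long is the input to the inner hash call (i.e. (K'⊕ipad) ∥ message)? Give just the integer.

181

Key is 35 ≤ 64 bytes, zero-padded: |K'| = 64.
Inner input = (K'⊕ipad) ∥ m → 64 + 117 = 181 bytes.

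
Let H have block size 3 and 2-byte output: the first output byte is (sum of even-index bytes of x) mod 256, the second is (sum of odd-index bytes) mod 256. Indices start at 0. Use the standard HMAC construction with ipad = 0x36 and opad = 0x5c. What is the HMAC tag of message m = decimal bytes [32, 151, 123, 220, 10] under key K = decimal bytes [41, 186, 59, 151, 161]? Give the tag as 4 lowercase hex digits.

Key decimal bytes [41, 186, 59, 151, 161] = 29 ba 3b 97 a1 is 5 bytes > B = 3, so hash it first: H(key) = 05 51, then zero-pad to 3 bytes: K' = 05 51 00.
K' ⊕ ipad = 33 67 36.  K' ⊕ opad = 59 0d 5c.
Inner input = (K'⊕ipad) ∥ m = 33 67 36 ∥ 20 97 7b dc 0a.
Inner hash: even-index sum = 476 mod 256 = 220; odd-index sum = 268 mod 256 = 12 → dc 0c.
Outer input = (K'⊕opad) ∥ inner = 59 0d 5c ∥ dc 0c.
Outer hash (tag): even-index sum = 193 mod 256 = 193; odd-index sum = 233 mod 256 = 233 → c1 e9.

c1e9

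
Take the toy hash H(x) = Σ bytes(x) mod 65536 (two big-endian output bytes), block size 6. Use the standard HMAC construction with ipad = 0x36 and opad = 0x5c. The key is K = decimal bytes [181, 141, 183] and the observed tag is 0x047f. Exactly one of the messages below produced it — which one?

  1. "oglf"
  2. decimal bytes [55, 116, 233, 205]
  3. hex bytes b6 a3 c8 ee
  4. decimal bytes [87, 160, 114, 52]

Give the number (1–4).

2

Key decimal bytes [181, 141, 183] = b5 8d b7 is 3 bytes ≤ B = 6; zero-pad to 6 bytes: K' = b5 8d b7 00 00 00.
K' ⊕ ipad = 83 bb 81 36 36 36; K' ⊕ opad = e9 d1 eb 5c 5c 5c.
m1: inner = H(83 bb 81 36 36 36 6f 67 6c 66) = 04 09; tag = H(e9 d1 eb 5c 5c 5c 04 09) = 03c6
m2: inner = H(83 bb 81 36 36 36 37 74 e9 cd) = 04 c2; tag = H(e9 d1 eb 5c 5c 5c 04 c2) = 047f ← matches
m3: inner = H(83 bb 81 36 36 36 b6 a3 c8 ee) = 05 70; tag = H(e9 d1 eb 5c 5c 5c 05 70) = 042e
m4: inner = H(83 bb 81 36 36 36 57 a0 72 34) = 03 fe; tag = H(e9 d1 eb 5c 5c 5c 03 fe) = 04ba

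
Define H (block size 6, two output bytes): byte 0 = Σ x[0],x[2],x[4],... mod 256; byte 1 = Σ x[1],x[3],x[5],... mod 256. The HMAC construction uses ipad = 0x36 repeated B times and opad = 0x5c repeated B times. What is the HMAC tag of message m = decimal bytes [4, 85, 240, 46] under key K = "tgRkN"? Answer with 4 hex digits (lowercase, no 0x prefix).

Key "tgRkN" = 74 67 52 6b 4e is 5 bytes ≤ B = 6; zero-pad to 6 bytes: K' = 74 67 52 6b 4e 00.
K' ⊕ ipad = 42 51 64 5d 78 36.  K' ⊕ opad = 28 3b 0e 37 12 5c.
Inner input = (K'⊕ipad) ∥ m = 42 51 64 5d 78 36 ∥ 04 55 f0 2e.
Inner hash: even-index sum = 530 mod 256 = 18; odd-index sum = 359 mod 256 = 103 → 12 67.
Outer input = (K'⊕opad) ∥ inner = 28 3b 0e 37 12 5c ∥ 12 67.
Outer hash (tag): even-index sum = 90 mod 256 = 90; odd-index sum = 309 mod 256 = 53 → 5a 35.

5a35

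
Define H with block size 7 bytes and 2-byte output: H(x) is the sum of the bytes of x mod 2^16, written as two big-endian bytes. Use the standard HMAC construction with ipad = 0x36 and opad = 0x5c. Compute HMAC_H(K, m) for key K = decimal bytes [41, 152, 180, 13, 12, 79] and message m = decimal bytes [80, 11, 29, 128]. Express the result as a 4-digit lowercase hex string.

039f

Key decimal bytes [41, 152, 180, 13, 12, 79] = 29 98 b4 0d 0c 4f is 6 bytes ≤ B = 7; zero-pad to 7 bytes: K' = 29 98 b4 0d 0c 4f 00.
K' ⊕ ipad = 1f ae 82 3b 3a 79 36.  K' ⊕ opad = 75 c4 e8 51 50 13 5c.
Inner input = (K'⊕ipad) ∥ m = 1f ae 82 3b 3a 79 36 ∥ 50 0b 1d 80.
Inner hash: sum = 31+174+130+59+58+121+54+80+11+29+128 = 875 → 03 6b.
Outer input = (K'⊕opad) ∥ inner = 75 c4 e8 51 50 13 5c ∥ 03 6b.
Outer hash (tag): sum = 117+196+232+81+80+19+92+3+107 = 927 → 03 9f.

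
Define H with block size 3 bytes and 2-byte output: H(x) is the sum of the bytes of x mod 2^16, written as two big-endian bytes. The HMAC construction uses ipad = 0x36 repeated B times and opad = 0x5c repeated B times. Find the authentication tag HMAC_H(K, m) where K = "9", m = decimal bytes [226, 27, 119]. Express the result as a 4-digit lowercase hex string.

020d

Key "9" = 39 is 1 byte ≤ B = 3; zero-pad to 3 bytes: K' = 39 00 00.
K' ⊕ ipad = 0f 36 36.  K' ⊕ opad = 65 5c 5c.
Inner input = (K'⊕ipad) ∥ m = 0f 36 36 ∥ e2 1b 77.
Inner hash: sum = 15+54+54+226+27+119 = 495 → 01 ef.
Outer input = (K'⊕opad) ∥ inner = 65 5c 5c ∥ 01 ef.
Outer hash (tag): sum = 101+92+92+1+239 = 525 → 02 0d.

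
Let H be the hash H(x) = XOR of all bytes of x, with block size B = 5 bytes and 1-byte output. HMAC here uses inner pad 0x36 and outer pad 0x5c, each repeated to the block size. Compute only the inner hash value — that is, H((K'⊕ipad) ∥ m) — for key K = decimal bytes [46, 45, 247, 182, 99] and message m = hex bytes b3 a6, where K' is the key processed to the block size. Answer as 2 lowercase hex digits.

02

Key decimal bytes [46, 45, 247, 182, 99] = 2e 2d f7 b6 63 is exactly B = 5 bytes: K' = 2e 2d f7 b6 63.
K' ⊕ ipad = 18 1b c1 80 55.
Inner input = 18 1b c1 80 55 ∥ b3 a6.
Inner hash: XOR 18⊕1b⊕c1⊕80⊕55⊕b3⊕a6 = 02.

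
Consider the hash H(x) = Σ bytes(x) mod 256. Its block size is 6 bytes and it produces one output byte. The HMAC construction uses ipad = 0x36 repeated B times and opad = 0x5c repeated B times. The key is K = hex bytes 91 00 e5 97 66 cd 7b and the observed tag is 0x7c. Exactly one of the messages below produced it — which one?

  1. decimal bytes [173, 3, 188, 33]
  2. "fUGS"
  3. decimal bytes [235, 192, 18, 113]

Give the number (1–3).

Key hex bytes 91 00 e5 97 66 cd 7b is 7 bytes > B = 6, so hash it first: H(key) = bb, then zero-pad to 6 bytes: K' = bb 00 00 00 00 00.
K' ⊕ ipad = 8d 36 36 36 36 36; K' ⊕ opad = e7 5c 5c 5c 5c 5c.
m1: inner = H(8d 36 36 36 36 36 ad 03 bc 21) = 28; tag = H(e7 5c 5c 5c 5c 5c 28) = db
m2: inner = H(8d 36 36 36 36 36 66 55 47 53) = f0; tag = H(e7 5c 5c 5c 5c 5c f0) = a3
m3: inner = H(8d 36 36 36 36 36 eb c0 12 71) = c9; tag = H(e7 5c 5c 5c 5c 5c c9) = 7c ← matches

3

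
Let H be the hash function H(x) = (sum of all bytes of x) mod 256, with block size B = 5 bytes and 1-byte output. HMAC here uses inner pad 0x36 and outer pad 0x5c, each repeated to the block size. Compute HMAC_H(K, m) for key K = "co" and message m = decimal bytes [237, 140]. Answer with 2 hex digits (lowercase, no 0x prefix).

4f

Key "co" = 63 6f is 2 bytes ≤ B = 5; zero-pad to 5 bytes: K' = 63 6f 00 00 00.
K' ⊕ ipad = 55 59 36 36 36.  K' ⊕ opad = 3f 33 5c 5c 5c.
Inner input = (K'⊕ipad) ∥ m = 55 59 36 36 36 ∥ ed 8c.
Inner hash: sum = 85+89+54+54+54+237+140 = 713; mod 256 = 201 → c9.
Outer input = (K'⊕opad) ∥ inner = 3f 33 5c 5c 5c ∥ c9.
Outer hash (tag): sum = 63+51+92+92+92+201 = 591; mod 256 = 79 → 4f.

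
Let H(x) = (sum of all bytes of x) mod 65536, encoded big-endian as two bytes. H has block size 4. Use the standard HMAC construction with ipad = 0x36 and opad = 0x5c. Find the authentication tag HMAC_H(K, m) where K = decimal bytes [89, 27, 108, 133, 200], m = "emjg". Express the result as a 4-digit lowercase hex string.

Key decimal bytes [89, 27, 108, 133, 200] = 59 1b 6c 85 c8 is 5 bytes > B = 4, so hash it first: H(key) = 02 2d, then zero-pad to 4 bytes: K' = 02 2d 00 00.
K' ⊕ ipad = 34 1b 36 36.  K' ⊕ opad = 5e 71 5c 5c.
Inner input = (K'⊕ipad) ∥ m = 34 1b 36 36 ∥ 65 6d 6a 67.
Inner hash: sum = 52+27+54+54+101+109+106+103 = 606 → 02 5e.
Outer input = (K'⊕opad) ∥ inner = 5e 71 5c 5c ∥ 02 5e.
Outer hash (tag): sum = 94+113+92+92+2+94 = 487 → 01 e7.

01e7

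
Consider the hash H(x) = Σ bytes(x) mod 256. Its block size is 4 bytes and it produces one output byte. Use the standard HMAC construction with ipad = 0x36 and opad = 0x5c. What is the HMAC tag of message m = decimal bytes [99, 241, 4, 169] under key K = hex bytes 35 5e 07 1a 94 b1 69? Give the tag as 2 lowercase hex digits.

49

Key hex bytes 35 5e 07 1a 94 b1 69 is 7 bytes > B = 4, so hash it first: H(key) = 62, then zero-pad to 4 bytes: K' = 62 00 00 00.
K' ⊕ ipad = 54 36 36 36.  K' ⊕ opad = 3e 5c 5c 5c.
Inner input = (K'⊕ipad) ∥ m = 54 36 36 36 ∥ 63 f1 04 a9.
Inner hash: sum = 84+54+54+54+99+241+4+169 = 759; mod 256 = 247 → f7.
Outer input = (K'⊕opad) ∥ inner = 3e 5c 5c 5c ∥ f7.
Outer hash (tag): sum = 62+92+92+92+247 = 585; mod 256 = 73 → 49.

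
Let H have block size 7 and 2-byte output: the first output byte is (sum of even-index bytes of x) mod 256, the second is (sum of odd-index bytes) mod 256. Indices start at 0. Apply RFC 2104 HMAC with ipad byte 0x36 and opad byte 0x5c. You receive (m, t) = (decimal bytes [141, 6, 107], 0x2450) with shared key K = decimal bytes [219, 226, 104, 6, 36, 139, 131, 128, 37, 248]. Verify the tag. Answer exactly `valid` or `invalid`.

Key decimal bytes [219, 226, 104, 6, 36, 139, 131, 128, 37, 248] = db e2 68 06 24 8b 83 80 25 f8 is 10 bytes > B = 7, so hash it first: H(key) = 0f eb, then zero-pad to 7 bytes: K' = 0f eb 00 00 00 00 00.
K' ⊕ ipad = 39 dd 36 36 36 36 36; K' ⊕ opad = 53 b7 5c 5c 5c 5c 5c.
Inner hash: even-index sum = 225 mod 256 = 225; odd-index sum = 577 mod 256 = 65 → e1 41.
Outer hash (recomputed tag): even-index sum = 424 mod 256 = 168; odd-index sum = 592 mod 256 = 80 → a8 50.
Recomputed tag = a850; claimed = 2450 → mismatch.

invalid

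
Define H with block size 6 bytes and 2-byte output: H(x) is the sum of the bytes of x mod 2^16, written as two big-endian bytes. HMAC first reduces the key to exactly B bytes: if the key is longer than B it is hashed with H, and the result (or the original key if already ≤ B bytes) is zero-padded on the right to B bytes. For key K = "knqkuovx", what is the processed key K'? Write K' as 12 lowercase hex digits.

|K| = 8 > B = 6, so first hash the key.
H(K): sum = 107+110+113+107+117+111+118+120 = 903 → 03 87.
Zero-pad H(K) = 03 87 to 6 bytes: K' = 03 87 00 00 00 00.

038700000000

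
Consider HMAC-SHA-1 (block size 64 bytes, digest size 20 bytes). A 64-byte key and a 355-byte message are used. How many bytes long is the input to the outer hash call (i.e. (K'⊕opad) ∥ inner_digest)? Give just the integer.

Key is 64 ≤ 64 bytes, zero-padded: |K'| = 64.
Outer input = (K'⊕opad) ∥ H(inner) → 64 + 20 = 84 bytes.

84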